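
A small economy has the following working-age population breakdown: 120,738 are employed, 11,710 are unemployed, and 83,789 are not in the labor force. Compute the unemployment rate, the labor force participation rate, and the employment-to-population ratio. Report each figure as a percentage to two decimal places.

Labor force = employed + unemployed = 120,738 + 11,710 = 132,448.
Working-age population = 132,448 + 83,789 = 216,237.
Unemployment rate = 11,710 / 132,448 = 8.84%.
Labor force participation rate = 132,448 / 216,237 = 61.25%.
Employment-population ratio = 120,738 / 216,237 = 55.84%.

Unemployment rate ≈ 8.84%; labor force participation rate ≈ 61.25%; employment-population ratio ≈ 55.84%.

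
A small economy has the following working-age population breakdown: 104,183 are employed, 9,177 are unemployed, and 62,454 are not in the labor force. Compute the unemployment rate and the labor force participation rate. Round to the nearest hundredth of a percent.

Labor force = employed + unemployed = 104,183 + 9,177 = 113,360.
Working-age population = 113,360 + 62,454 = 175,814.
Unemployment rate = 9,177 / 113,360 = 8.10%.
Labor force participation rate = 113,360 / 175,814 = 64.48%.

Unemployment rate ≈ 8.10%; labor force participation rate ≈ 64.48%.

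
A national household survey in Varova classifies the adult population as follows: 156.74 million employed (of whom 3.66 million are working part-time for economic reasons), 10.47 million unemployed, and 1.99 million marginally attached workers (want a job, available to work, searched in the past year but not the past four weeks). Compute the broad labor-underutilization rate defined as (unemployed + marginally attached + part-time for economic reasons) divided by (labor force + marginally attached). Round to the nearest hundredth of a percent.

Broad underutilization rate ≈ 9.53%.

Labor force = 156.74 + 10.47 = 167.21 million.
Numerator = 10.47 + 1.99 + 3.66 = 16.12 million.
Denominator = 167.21 + 1.99 = 169.20 million.
Broad rate = 16.12 / 169.20 = 9.53%.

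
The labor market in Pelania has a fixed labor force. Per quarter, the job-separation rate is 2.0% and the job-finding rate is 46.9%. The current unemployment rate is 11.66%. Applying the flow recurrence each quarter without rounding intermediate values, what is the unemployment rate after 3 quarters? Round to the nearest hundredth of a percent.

With a fixed labor force, u_{t+1} = u_t + s·(1−u_t) − f·u_t = u_t·(1−s−f) + s.
Here 1−s−f = 0.511 and s = 0.020.
u_1 = 0.116600 × 0.511 + 0.020 = 0.079583.
u_2 = 0.079583 × 0.511 + 0.020 = 0.060667.
u_3 = 0.060667 × 0.511 + 0.020 = 0.051001.

Unemployment rate after three quarters ≈ 5.10%.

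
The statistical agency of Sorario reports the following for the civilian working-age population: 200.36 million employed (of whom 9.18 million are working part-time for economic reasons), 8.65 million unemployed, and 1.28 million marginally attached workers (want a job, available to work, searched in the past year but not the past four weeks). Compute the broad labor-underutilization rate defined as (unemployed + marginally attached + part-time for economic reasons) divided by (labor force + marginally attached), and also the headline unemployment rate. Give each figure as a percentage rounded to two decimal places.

Broad underutilization rate ≈ 9.09%; headline unemployment rate ≈ 4.14%.

Labor force = 200.36 + 8.65 = 209.01 million.
Numerator = 8.65 + 1.28 + 9.18 = 19.11 million.
Denominator = 209.01 + 1.28 = 210.29 million.
Broad rate = 19.11 / 210.29 = 9.09%.
Headline unemployment rate = 8.65 / 209.01 = 4.14%.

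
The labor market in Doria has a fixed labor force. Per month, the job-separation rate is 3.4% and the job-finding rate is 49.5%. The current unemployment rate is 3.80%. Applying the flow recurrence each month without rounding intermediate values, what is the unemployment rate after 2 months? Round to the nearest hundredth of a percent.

With a fixed labor force, u_{t+1} = u_t + s·(1−u_t) − f·u_t = u_t·(1−s−f) + s.
Here 1−s−f = 0.471 and s = 0.034.
u_1 = 0.038000 × 0.471 + 0.034 = 0.051898.
u_2 = 0.051898 × 0.471 + 0.034 = 0.058444.

Unemployment rate after two months ≈ 5.84%.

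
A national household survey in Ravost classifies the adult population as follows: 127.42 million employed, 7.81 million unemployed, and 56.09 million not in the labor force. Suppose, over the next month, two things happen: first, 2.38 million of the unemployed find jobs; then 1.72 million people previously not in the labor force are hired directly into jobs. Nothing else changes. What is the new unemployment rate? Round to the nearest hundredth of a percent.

Initially, labor force = 127.42 + 7.81 = 135.23 million, so u = 7.81/135.23 = 5.78%.
After the first change, unemployed falls and employed rises by 2.38; labor force unchanged → E = 129.80, U = 5.43, labor force = 135.23 million.
After the second change, employed and labor force both rise by 1.72; unemployed unchanged → E = 131.52, U = 5.43, labor force = 136.95 million.
New unemployment rate = 5.43 / 136.95 = 3.96%.

New unemployment rate ≈ 3.96%.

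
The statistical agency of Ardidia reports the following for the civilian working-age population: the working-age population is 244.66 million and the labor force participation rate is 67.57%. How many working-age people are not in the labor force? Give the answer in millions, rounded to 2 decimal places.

Share not in the labor force = 1 − 0.6757 = 0.3243.
Not in labor force = 0.3243 × 244.66 ≈ 79.34 million.

About 79.34 million are not in the labor force.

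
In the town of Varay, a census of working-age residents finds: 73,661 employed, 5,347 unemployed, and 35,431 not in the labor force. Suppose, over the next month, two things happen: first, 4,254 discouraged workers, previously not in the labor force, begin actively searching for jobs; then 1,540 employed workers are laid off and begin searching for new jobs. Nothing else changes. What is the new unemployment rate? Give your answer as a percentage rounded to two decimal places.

New unemployment rate ≈ 13.38%.

Initially, labor force = 73,661 + 5,347 = 79,008, so u = 5,347/79,008 = 6.77%.
After the first change, unemployed and labor force both rise by 4,254 → E = 73,661, U = 9,601, labor force = 83,262.
After the second change, employed falls and unemployed rises by 1,540; labor force unchanged → E = 72,121, U = 11,141, labor force = 83,262.
New unemployment rate = 11,141 / 83,262 = 13.38%.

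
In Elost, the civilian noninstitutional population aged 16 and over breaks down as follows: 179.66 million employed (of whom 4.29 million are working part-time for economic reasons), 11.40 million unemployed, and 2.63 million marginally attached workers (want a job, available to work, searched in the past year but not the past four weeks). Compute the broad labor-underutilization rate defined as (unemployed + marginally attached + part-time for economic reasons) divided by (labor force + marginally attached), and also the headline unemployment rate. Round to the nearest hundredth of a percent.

Labor force = 179.66 + 11.40 = 191.06 million.
Numerator = 11.40 + 2.63 + 4.29 = 18.32 million.
Denominator = 191.06 + 2.63 = 193.69 million.
Broad rate = 18.32 / 193.69 = 9.46%.
Headline unemployment rate = 11.40 / 191.06 = 5.97%.

Broad underutilization rate ≈ 9.46%; headline unemployment rate ≈ 5.97%.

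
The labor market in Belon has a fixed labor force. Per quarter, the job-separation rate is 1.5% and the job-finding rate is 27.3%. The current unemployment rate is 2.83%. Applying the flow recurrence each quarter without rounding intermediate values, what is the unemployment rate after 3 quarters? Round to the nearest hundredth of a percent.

With a fixed labor force, u_{t+1} = u_t + s·(1−u_t) − f·u_t = u_t·(1−s−f) + s.
Here 1−s−f = 0.712 and s = 0.015.
u_1 = 0.028300 × 0.712 + 0.015 = 0.035150.
u_2 = 0.035150 × 0.712 + 0.015 = 0.040027.
u_3 = 0.040027 × 0.712 + 0.015 = 0.043499.

Unemployment rate after three quarters ≈ 4.35%.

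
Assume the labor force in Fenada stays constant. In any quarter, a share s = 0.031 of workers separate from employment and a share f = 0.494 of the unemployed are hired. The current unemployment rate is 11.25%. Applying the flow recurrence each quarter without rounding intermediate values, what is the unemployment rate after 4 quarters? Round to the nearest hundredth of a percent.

Unemployment rate after four quarters ≈ 6.18%.

With a fixed labor force, u_{t+1} = u_t + s·(1−u_t) − f·u_t = u_t·(1−s−f) + s.
Here 1−s−f = 0.475 and s = 0.031.
u_1 = 0.112500 × 0.475 + 0.031 = 0.084437.
u_2 = 0.084437 × 0.475 + 0.031 = 0.071108.
u_3 = 0.071108 × 0.475 + 0.031 = 0.064776.
u_4 = 0.064776 × 0.475 + 0.031 = 0.061769.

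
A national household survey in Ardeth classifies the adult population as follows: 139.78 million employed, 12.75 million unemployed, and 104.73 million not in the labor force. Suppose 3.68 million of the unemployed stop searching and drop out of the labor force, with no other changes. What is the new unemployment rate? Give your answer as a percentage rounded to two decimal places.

New unemployment rate ≈ 6.09%.

Initially, labor force = 139.78 + 12.75 = 152.53 million, so u = 12.75/152.53 = 8.36%.
After the change, unemployed and labor force both fall by 3.68 → E = 139.78, U = 9.07, labor force = 148.85 million.
New unemployment rate = 9.07 / 148.85 = 6.09%.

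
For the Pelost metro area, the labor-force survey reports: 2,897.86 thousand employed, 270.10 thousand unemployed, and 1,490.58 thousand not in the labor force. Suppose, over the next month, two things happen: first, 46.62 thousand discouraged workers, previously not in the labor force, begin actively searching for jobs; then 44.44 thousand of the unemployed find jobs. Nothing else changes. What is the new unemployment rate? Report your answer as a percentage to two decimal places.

New unemployment rate ≈ 8.47%.

Initially, labor force = 2,897.86 + 270.10 = 3,167.96 thousand, so u = 270.10/3,167.96 = 8.53%.
After the first change, unemployed and labor force both rise by 46.62 → E = 2,897.86, U = 316.72, labor force = 3,214.58 thousand.
After the second change, unemployed falls and employed rises by 44.44; labor force unchanged → E = 2,942.30, U = 272.28, labor force = 3,214.58 thousand.
New unemployment rate = 272.28 / 3,214.58 = 8.47%.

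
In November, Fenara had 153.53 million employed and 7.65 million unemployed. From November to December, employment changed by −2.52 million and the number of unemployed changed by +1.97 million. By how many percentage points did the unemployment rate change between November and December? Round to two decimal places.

November: labor force = 153.53 + 7.65 = 161.18; u = 7.65/161.18 = 4.75%.
December: labor force = 151.01 + 9.62 = 160.63; u = 9.62/160.63 = 5.99%.
Change = 5.99% − 4.75% = +1.24 pp.

The unemployment rate changed by +1.24 percentage points.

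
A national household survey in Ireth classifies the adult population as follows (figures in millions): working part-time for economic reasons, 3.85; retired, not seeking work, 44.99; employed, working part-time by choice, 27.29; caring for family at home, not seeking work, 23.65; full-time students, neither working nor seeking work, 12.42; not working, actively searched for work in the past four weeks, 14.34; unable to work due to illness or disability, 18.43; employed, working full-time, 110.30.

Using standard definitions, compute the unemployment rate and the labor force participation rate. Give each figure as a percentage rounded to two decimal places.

Unemployment rate ≈ 9.21%; labor force participation rate ≈ 61.03%.

Employed = 3.85 + 27.29 + 110.30 = 141.44 million (anyone who worked, including part-time for economic reasons, counts as employed).
Unemployed = 14.34 million.
Labor force = 141.44 + 14.34 = 155.78 million.
Not in labor force = 44.99 + 23.65 + 12.42 + 18.43 = 99.49 million (those not working and not actively searching are outside the labor force).
Civilian working-age population = 155.78 + 99.49 = 255.27 million.
Unemployment rate = 14.34 / 155.78 = 9.21%.
Labor force participation rate = 155.78 / 255.27 = 61.03%.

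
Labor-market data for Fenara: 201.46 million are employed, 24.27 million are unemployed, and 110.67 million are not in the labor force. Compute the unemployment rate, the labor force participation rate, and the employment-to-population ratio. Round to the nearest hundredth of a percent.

Labor force = employed + unemployed = 201.46 + 24.27 = 225.73 million.
Working-age population = 225.73 + 110.67 = 336.40 million.
Unemployment rate = 24.27 / 225.73 = 10.75%.
Labor force participation rate = 225.73 / 336.40 = 67.10%.
Employment-population ratio = 201.46 / 336.40 = 59.89%.

Unemployment rate ≈ 10.75%; labor force participation rate ≈ 67.10%; employment-population ratio ≈ 59.89%.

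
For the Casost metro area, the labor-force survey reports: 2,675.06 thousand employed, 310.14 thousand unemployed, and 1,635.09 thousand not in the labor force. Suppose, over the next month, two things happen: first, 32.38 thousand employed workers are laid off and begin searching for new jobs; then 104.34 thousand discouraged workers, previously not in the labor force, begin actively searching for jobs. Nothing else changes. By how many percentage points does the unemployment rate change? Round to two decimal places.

Initially, labor force = 2,675.06 + 310.14 = 2,985.20 thousand, so u = 310.14/2,985.20 = 10.39%.
After the first change, employed falls and unemployed rises by 32.38; labor force unchanged → E = 2,642.68, U = 342.52, labor force = 2,985.20 thousand.
After the second change, unemployed and labor force both rise by 104.34 → E = 2,642.68, U = 446.86, labor force = 3,089.54 thousand.
New unemployment rate = 446.86 / 3,089.54 = 14.46%.
Change = 14.46% − 10.39% = +4.07 percentage points.

The unemployment rate changes by +4.07 percentage points.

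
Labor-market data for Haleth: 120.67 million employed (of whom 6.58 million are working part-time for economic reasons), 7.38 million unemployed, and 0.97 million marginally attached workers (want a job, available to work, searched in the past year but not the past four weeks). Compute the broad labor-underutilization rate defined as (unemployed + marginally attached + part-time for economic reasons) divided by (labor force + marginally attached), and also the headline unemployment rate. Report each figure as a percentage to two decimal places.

Labor force = 120.67 + 7.38 = 128.05 million.
Numerator = 7.38 + 0.97 + 6.58 = 14.93 million.
Denominator = 128.05 + 0.97 = 129.02 million.
Broad rate = 14.93 / 129.02 = 11.57%.
Headline unemployment rate = 7.38 / 128.05 = 5.76%.

Broad underutilization rate ≈ 11.57%; headline unemployment rate ≈ 5.76%.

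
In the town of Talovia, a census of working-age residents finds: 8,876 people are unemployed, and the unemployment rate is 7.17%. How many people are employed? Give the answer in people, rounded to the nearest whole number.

About 114,918 are employed.

Labor force = U / u = 8,876 / 0.0717 ≈ 123,794.
Employed = labor force − unemployed = 123,794 − 8,876 = 114,918.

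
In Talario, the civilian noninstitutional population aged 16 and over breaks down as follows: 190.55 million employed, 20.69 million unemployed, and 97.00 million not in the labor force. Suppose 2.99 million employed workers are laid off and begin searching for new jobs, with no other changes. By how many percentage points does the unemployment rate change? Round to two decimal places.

The unemployment rate changes by +1.42 percentage points.

Initially, labor force = 190.55 + 20.69 = 211.24 million, so u = 20.69/211.24 = 9.79%.
After the change, employed falls and unemployed rises by 2.99; labor force unchanged → E = 187.56, U = 23.68, labor force = 211.24 million.
New unemployment rate = 23.68 / 211.24 = 11.21%.
Change = 11.21% − 9.79% = +1.42 percentage points.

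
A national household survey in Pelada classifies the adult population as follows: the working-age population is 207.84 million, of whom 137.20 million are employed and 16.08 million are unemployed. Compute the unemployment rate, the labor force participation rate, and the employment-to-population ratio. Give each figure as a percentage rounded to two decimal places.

Unemployment rate ≈ 10.49%; labor force participation rate ≈ 73.75%; employment-population ratio ≈ 66.01%.

Labor force = employed + unemployed = 137.20 + 16.08 = 153.28 million.
Unemployment rate = 16.08 / 153.28 = 10.49%.
Labor force participation rate = 153.28 / 207.84 = 73.75%.
Employment-population ratio = 137.20 / 207.84 = 66.01%.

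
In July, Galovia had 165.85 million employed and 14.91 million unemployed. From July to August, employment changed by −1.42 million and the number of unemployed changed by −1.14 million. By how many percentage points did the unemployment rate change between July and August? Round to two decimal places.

July: labor force = 165.85 + 14.91 = 180.76; u = 14.91/180.76 = 8.25%.
August: labor force = 164.43 + 13.77 = 178.20; u = 13.77/178.20 = 7.73%.
Change = 7.73% − 8.25% = −0.52 pp.

The unemployment rate changed by −0.52 percentage points.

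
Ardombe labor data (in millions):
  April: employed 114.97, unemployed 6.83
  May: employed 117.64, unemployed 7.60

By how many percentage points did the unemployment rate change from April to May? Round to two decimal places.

The unemployment rate changed by +0.46 percentage points.

April: labor force = 114.97 + 6.83 = 121.80; u = 6.83/121.80 = 5.61%.
May: labor force = 117.64 + 7.60 = 125.24; u = 7.60/125.24 = 6.07%.
Change = 6.07% − 5.61% = +0.46 pp.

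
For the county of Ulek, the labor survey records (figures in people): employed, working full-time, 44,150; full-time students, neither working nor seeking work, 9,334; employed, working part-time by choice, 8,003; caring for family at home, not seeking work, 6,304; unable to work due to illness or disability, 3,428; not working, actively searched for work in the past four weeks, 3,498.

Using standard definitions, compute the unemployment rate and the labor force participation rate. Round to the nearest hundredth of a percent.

Unemployment rate ≈ 6.29%; labor force participation rate ≈ 74.48%.

Employed = 44,150 + 8,003 = 52,153.
Unemployed = 3,498.
Labor force = 52,153 + 3,498 = 55,651.
Not in labor force = 9,334 + 6,304 + 3,428 = 19,066 (those not working and not actively searching are outside the labor force).
Civilian working-age population = 55,651 + 19,066 = 74,717.
Unemployment rate = 3,498 / 55,651 = 6.29%.
Labor force participation rate = 55,651 / 74,717 = 74.48%.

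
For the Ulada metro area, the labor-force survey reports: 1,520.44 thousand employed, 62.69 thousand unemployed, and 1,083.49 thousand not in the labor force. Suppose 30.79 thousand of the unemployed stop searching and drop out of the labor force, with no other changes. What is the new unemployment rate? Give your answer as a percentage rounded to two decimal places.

New unemployment rate ≈ 2.05%.

Initially, labor force = 1,520.44 + 62.69 = 1,583.13 thousand, so u = 62.69/1,583.13 = 3.96%.
After the change, unemployed and labor force both fall by 30.79 → E = 1,520.44, U = 31.90, labor force = 1,552.34 thousand.
New unemployment rate = 31.90 / 1,552.34 = 2.05%.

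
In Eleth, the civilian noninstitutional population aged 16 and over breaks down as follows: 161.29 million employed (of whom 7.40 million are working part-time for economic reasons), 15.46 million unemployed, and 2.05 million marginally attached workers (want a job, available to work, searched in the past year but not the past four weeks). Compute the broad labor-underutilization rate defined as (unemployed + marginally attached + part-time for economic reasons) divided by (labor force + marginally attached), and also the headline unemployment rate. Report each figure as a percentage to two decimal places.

Labor force = 161.29 + 15.46 = 176.75 million.
Numerator = 15.46 + 2.05 + 7.40 = 24.91 million.
Denominator = 176.75 + 2.05 = 178.80 million.
Broad rate = 24.91 / 178.80 = 13.93%.
Headline unemployment rate = 15.46 / 176.75 = 8.75%.

Broad underutilization rate ≈ 13.93%; headline unemployment rate ≈ 8.75%.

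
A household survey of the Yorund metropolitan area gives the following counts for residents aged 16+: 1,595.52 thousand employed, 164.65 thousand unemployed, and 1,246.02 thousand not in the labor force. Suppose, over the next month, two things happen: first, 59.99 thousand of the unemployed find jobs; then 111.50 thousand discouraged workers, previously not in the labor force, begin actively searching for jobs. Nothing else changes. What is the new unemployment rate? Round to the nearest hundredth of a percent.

New unemployment rate ≈ 11.55%.

Initially, labor force = 1,595.52 + 164.65 = 1,760.17 thousand, so u = 164.65/1,760.17 = 9.35%.
After the first change, unemployed falls and employed rises by 59.99; labor force unchanged → E = 1,655.51, U = 104.66, labor force = 1,760.17 thousand.
After the second change, unemployed and labor force both rise by 111.50 → E = 1,655.51, U = 216.16, labor force = 1,871.67 thousand.
New unemployment rate = 216.16 / 1,871.67 = 11.55%.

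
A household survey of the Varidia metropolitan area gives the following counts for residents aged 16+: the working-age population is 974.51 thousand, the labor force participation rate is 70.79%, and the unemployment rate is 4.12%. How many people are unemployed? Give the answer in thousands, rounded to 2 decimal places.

About 28.42 thousand are unemployed.

Labor force = 0.7079 × 974.51 = 689.86 thousand.
Unemployed = 0.0412 × 689.86 ≈ 28.42 thousand.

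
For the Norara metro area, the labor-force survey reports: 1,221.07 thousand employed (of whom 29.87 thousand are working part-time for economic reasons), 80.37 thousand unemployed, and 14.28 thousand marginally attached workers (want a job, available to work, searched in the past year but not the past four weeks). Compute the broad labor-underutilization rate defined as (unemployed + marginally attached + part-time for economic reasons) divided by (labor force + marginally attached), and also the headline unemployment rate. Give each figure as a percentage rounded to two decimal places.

Broad underutilization rate ≈ 9.46%; headline unemployment rate ≈ 6.18%.

Labor force = 1,221.07 + 80.37 = 1,301.44 thousand.
Numerator = 80.37 + 14.28 + 29.87 = 124.52 thousand.
Denominator = 1,301.44 + 14.28 = 1,315.72 thousand.
Broad rate = 124.52 / 1,315.72 = 9.46%.
Headline unemployment rate = 80.37 / 1,301.44 = 6.18%.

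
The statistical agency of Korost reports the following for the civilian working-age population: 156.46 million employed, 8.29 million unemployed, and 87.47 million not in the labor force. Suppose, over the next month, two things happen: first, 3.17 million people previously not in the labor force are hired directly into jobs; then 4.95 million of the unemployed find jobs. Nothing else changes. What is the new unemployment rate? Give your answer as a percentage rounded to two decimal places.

Initially, labor force = 156.46 + 8.29 = 164.75 million, so u = 8.29/164.75 = 5.03%.
After the first change, employed and labor force both rise by 3.17; unemployed unchanged → E = 159.63, U = 8.29, labor force = 167.92 million.
After the second change, unemployed falls and employed rises by 4.95; labor force unchanged → E = 164.58, U = 3.34, labor force = 167.92 million.
New unemployment rate = 3.34 / 167.92 = 1.99%.

New unemployment rate ≈ 1.99%.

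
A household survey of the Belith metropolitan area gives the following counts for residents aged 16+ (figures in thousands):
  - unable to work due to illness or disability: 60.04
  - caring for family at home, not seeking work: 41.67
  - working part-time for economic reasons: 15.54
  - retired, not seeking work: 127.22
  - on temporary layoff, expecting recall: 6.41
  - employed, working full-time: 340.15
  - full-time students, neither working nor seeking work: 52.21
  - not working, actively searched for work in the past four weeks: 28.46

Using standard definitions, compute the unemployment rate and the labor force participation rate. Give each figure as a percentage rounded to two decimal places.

Employed = 15.54 + 340.15 = 355.69 thousand (anyone who worked, including part-time for economic reasons, counts as employed).
Unemployed = 6.41 + 28.46 = 34.87 thousand (jobless and actively searching, or on temporary layoff).
Labor force = 355.69 + 34.87 = 390.56 thousand.
Not in labor force = 60.04 + 41.67 + 127.22 + 52.21 = 281.14 thousand (those not working and not actively searching are outside the labor force).
Civilian working-age population = 390.56 + 281.14 = 671.70 thousand.
Unemployment rate = 34.87 / 390.56 = 8.93%.
Labor force participation rate = 390.56 / 671.70 = 58.15%.

Unemployment rate ≈ 8.93%; labor force participation rate ≈ 58.15%.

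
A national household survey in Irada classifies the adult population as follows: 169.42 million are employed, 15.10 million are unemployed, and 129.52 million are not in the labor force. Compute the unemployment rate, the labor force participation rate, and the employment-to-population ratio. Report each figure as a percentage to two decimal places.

Labor force = employed + unemployed = 169.42 + 15.10 = 184.52 million.
Working-age population = 184.52 + 129.52 = 314.04 million.
Unemployment rate = 15.10 / 184.52 = 8.18%.
Labor force participation rate = 184.52 / 314.04 = 58.76%.
Employment-population ratio = 169.42 / 314.04 = 53.95%.

Unemployment rate ≈ 8.18%; labor force participation rate ≈ 58.76%; employment-population ratio ≈ 53.95%.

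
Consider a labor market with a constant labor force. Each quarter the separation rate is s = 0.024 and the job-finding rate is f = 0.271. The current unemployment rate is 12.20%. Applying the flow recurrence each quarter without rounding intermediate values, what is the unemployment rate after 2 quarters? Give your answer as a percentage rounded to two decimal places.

With a fixed labor force, u_{t+1} = u_t + s·(1−u_t) − f·u_t = u_t·(1−s−f) + s.
Here 1−s−f = 0.705 and s = 0.024.
u_1 = 0.122000 × 0.705 + 0.024 = 0.110010.
u_2 = 0.110010 × 0.705 + 0.024 = 0.101557.

Unemployment rate after two quarters ≈ 10.16%.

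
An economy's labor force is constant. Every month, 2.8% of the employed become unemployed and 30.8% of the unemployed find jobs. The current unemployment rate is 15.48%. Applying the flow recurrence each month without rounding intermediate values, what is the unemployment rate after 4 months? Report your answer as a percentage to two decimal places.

With a fixed labor force, u_{t+1} = u_t + s·(1−u_t) − f·u_t = u_t·(1−s−f) + s.
Here 1−s−f = 0.664 and s = 0.028.
u_1 = 0.154800 × 0.664 + 0.028 = 0.130787.
u_2 = 0.130787 × 0.664 + 0.028 = 0.114843.
u_3 = 0.114843 × 0.664 + 0.028 = 0.104256.
u_4 = 0.104256 × 0.664 + 0.028 = 0.097226.

Unemployment rate after four months ≈ 9.72%.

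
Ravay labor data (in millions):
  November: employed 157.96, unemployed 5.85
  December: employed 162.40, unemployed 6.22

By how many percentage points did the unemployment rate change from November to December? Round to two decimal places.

November: labor force = 157.96 + 5.85 = 163.81; u = 5.85/163.81 = 3.57%.
December: labor force = 162.40 + 6.22 = 168.62; u = 6.22/168.62 = 3.69%.
Change = 3.69% − 3.57% = +0.12 pp.

The unemployment rate changed by +0.12 percentage points.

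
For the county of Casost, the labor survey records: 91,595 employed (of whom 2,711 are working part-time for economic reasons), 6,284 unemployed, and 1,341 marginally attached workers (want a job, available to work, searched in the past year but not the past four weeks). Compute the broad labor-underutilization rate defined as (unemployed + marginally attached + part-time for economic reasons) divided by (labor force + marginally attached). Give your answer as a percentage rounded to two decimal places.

Broad underutilization rate ≈ 10.42%.

Labor force = 91,595 + 6,284 = 97,879.
Numerator = 6,284 + 1,341 + 2,711 = 10,336.
Denominator = 97,879 + 1,341 = 99,220.
Broad rate = 10,336 / 99,220 = 10.42%.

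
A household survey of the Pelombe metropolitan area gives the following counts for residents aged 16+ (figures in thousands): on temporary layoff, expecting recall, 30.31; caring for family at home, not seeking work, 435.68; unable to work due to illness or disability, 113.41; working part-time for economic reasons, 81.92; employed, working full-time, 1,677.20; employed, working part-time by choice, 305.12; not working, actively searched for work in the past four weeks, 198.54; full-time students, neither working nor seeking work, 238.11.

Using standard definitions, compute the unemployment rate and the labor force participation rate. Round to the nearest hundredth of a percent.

Employed = 81.92 + 1,677.20 + 305.12 = 2,064.24 thousand (anyone who worked, including part-time for economic reasons, counts as employed).
Unemployed = 30.31 + 198.54 = 228.85 thousand (jobless and actively searching, or on temporary layoff).
Labor force = 2,064.24 + 228.85 = 2,293.09 thousand.
Not in labor force = 435.68 + 113.41 + 238.11 = 787.20 thousand (those not working and not actively searching are outside the labor force).
Civilian working-age population = 2,293.09 + 787.20 = 3,080.29 thousand.
Unemployment rate = 228.85 / 2,293.09 = 9.98%.
Labor force participation rate = 2,293.09 / 3,080.29 = 74.44%.

Unemployment rate ≈ 9.98%; labor force participation rate ≈ 74.44%.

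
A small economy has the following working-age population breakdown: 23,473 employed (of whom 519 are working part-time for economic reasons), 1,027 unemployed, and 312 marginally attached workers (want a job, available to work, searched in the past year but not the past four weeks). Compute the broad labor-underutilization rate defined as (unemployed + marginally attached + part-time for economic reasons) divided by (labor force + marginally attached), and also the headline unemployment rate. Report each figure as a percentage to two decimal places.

Broad underutilization rate ≈ 7.49%; headline unemployment rate ≈ 4.19%.

Labor force = 23,473 + 1,027 = 24,500.
Numerator = 1,027 + 312 + 519 = 1,858.
Denominator = 24,500 + 312 = 24,812.
Broad rate = 1,858 / 24,812 = 7.49%.
Headline unemployment rate = 1,027 / 24,500 = 4.19%.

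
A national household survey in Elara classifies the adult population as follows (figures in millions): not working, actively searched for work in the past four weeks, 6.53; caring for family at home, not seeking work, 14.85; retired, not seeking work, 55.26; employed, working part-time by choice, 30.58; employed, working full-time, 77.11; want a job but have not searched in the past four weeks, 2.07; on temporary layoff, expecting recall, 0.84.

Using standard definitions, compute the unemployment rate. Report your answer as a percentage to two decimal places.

Unemployment rate ≈ 6.41%.

Employed = 30.58 + 77.11 = 107.69 million.
Unemployed = 6.53 + 0.84 = 7.37 million (jobless and actively searching, or on temporary layoff).
Labor force = 107.69 + 7.37 = 115.06 million.
Unemployment rate = 7.37 / 115.06 = 6.41%.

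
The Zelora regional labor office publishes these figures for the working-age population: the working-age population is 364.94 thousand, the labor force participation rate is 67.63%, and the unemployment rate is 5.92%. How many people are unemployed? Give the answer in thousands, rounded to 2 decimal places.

About 14.61 thousand are unemployed.

Labor force = 0.6763 × 364.94 = 246.81 thousand.
Unemployed = 0.0592 × 246.81 ≈ 14.61 thousand.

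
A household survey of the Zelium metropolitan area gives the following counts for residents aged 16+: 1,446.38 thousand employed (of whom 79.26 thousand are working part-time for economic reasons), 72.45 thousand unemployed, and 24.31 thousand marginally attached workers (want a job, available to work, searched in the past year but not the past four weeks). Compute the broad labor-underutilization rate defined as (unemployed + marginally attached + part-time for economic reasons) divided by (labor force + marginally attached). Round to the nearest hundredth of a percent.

Broad underutilization rate ≈ 11.41%.

Labor force = 1,446.38 + 72.45 = 1,518.83 thousand.
Numerator = 72.45 + 24.31 + 79.26 = 176.02 thousand.
Denominator = 1,518.83 + 24.31 = 1,543.14 thousand.
Broad rate = 176.02 / 1,543.14 = 11.41%.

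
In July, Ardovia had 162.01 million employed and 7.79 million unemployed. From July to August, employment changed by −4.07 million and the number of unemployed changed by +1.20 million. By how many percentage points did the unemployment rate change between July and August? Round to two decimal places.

July: labor force = 162.01 + 7.79 = 169.80; u = 7.79/169.80 = 4.59%.
August: labor force = 157.94 + 8.99 = 166.93; u = 8.99/166.93 = 5.39%.
Change = 5.39% − 4.59% = +0.80 pp.

The unemployment rate changed by +0.80 percentage points.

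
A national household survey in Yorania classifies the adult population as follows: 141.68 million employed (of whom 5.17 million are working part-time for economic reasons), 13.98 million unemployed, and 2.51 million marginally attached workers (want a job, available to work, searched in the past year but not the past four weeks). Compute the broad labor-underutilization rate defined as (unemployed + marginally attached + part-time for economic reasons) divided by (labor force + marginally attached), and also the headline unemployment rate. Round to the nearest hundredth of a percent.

Labor force = 141.68 + 13.98 = 155.66 million.
Numerator = 13.98 + 2.51 + 5.17 = 21.66 million.
Denominator = 155.66 + 2.51 = 158.17 million.
Broad rate = 21.66 / 158.17 = 13.69%.
Headline unemployment rate = 13.98 / 155.66 = 8.98%.

Broad underutilization rate ≈ 13.69%; headline unemployment rate ≈ 8.98%.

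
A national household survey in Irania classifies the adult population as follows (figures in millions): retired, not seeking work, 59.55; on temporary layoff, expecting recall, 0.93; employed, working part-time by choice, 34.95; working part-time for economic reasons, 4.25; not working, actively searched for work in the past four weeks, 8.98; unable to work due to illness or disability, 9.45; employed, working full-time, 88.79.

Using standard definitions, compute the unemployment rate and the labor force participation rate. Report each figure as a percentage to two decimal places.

Unemployment rate ≈ 7.19%; labor force participation rate ≈ 66.65%.

Employed = 34.95 + 4.25 + 88.79 = 127.99 million (anyone who worked, including part-time for economic reasons, counts as employed).
Unemployed = 0.93 + 8.98 = 9.91 million (jobless and actively searching, or on temporary layoff).
Labor force = 127.99 + 9.91 = 137.90 million.
Not in labor force = 59.55 + 9.45 = 69.00 million (those not working and not actively searching are outside the labor force).
Civilian working-age population = 137.90 + 69.00 = 206.90 million.
Unemployment rate = 9.91 / 137.90 = 7.19%.
Labor force participation rate = 137.90 / 206.90 = 66.65%.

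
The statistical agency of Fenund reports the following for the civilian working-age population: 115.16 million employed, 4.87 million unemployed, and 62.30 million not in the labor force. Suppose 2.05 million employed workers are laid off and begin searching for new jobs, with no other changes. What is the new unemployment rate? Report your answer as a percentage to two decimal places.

Initially, labor force = 115.16 + 4.87 = 120.03 million, so u = 4.87/120.03 = 4.06%.
After the change, employed falls and unemployed rises by 2.05; labor force unchanged → E = 113.11, U = 6.92, labor force = 120.03 million.
New unemployment rate = 6.92 / 120.03 = 5.77%.

New unemployment rate ≈ 5.77%.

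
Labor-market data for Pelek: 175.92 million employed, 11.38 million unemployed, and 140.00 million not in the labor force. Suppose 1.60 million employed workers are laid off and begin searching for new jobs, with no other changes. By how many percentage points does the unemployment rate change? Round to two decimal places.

Initially, labor force = 175.92 + 11.38 = 187.30 million, so u = 11.38/187.30 = 6.08%.
After the change, employed falls and unemployed rises by 1.60; labor force unchanged → E = 174.32, U = 12.98, labor force = 187.30 million.
New unemployment rate = 12.98 / 187.30 = 6.93%.
Change = 6.93% − 6.08% = +0.85 percentage points.

The unemployment rate changes by +0.85 percentage points.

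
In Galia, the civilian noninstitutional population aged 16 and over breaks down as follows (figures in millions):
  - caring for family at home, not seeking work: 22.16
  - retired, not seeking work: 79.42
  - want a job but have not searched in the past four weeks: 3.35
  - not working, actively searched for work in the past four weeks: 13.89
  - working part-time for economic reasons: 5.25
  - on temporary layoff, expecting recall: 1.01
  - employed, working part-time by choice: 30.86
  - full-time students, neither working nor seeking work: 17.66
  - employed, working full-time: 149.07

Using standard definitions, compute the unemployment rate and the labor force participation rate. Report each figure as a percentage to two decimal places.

Employed = 5.25 + 30.86 + 149.07 = 185.18 million (anyone who worked, including part-time for economic reasons, counts as employed).
Unemployed = 13.89 + 1.01 = 14.90 million (jobless and actively searching, or on temporary layoff).
Labor force = 185.18 + 14.90 = 200.08 million.
Not in labor force = 22.16 + 79.42 + 3.35 + 17.66 = 122.59 million (those not working and not actively searching are outside the labor force — including those who want a job but have given up searching).
Civilian working-age population = 200.08 + 122.59 = 322.67 million.
Unemployment rate = 14.90 / 200.08 = 7.45%.
Labor force participation rate = 200.08 / 322.67 = 62.01%.

Unemployment rate ≈ 7.45%; labor force participation rate ≈ 62.01%.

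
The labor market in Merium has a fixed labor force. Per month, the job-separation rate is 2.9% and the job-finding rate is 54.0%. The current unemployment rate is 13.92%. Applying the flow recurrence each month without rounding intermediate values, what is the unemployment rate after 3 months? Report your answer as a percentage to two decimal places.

With a fixed labor force, u_{t+1} = u_t + s·(1−u_t) − f·u_t = u_t·(1−s−f) + s.
Here 1−s−f = 0.431 and s = 0.029.
u_1 = 0.139200 × 0.431 + 0.029 = 0.088995.
u_2 = 0.088995 × 0.431 + 0.029 = 0.067357.
u_3 = 0.067357 × 0.431 + 0.029 = 0.058031.

Unemployment rate after three months ≈ 5.80%.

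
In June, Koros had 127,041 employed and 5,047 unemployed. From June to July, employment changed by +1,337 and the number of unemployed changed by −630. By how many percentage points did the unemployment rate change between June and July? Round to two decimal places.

The unemployment rate changed by −0.49 percentage points.

June: labor force = 127,041 + 5,047 = 132,088; u = 5,047/132,088 = 3.82%.
July: labor force = 128,378 + 4,417 = 132,795; u = 4,417/132,795 = 3.33%.
Change = 3.33% − 3.82% = −0.49 pp.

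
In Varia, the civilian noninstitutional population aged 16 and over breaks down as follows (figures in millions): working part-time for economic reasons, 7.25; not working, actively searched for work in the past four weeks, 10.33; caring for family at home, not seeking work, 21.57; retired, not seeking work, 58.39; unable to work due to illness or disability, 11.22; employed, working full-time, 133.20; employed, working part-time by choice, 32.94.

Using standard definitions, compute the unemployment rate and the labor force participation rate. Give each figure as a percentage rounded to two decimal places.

Unemployment rate ≈ 5.62%; labor force participation rate ≈ 66.83%.

Employed = 7.25 + 133.20 + 32.94 = 173.39 million (anyone who worked, including part-time for economic reasons, counts as employed).
Unemployed = 10.33 million.
Labor force = 173.39 + 10.33 = 183.72 million.
Not in labor force = 21.57 + 58.39 + 11.22 = 91.18 million (those not working and not actively searching are outside the labor force).
Civilian working-age population = 183.72 + 91.18 = 274.90 million.
Unemployment rate = 10.33 / 183.72 = 5.62%.
Labor force participation rate = 183.72 / 274.90 = 66.83%.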